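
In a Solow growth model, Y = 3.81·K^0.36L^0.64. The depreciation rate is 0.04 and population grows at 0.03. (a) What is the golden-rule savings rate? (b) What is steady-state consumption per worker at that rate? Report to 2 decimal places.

n + δ = 0.03 + 0.04 = 0.07.
For Cobb-Douglas, s_gold equals capital's share: s_gold = 0.36.
Setting f'(k) = n+δ gives 0.36·3.81·k^(0.36−1) = 0.07, hence k_gold = (0.36·3.81/0.07)^(1/0.64) ≈ 104.4605.
y_gold = 3.81·104.4605^0.36 ≈ 20.3118; c_gold = (1−0.36)·y_gold ≈ 12.9995.

(a) s_gold = 0.36; (b) c_gold ≈ 13.00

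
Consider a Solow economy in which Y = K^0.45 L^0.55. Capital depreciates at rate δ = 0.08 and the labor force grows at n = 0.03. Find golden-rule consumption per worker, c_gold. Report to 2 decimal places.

c_gold ≈ 1.74

The effective depreciation rate is n + δ = 0.03 + 0.08 = 0.11.
Maximizing c = f(k) − (n+δ)·k gives f'(k) = n+δ, i.e. 0.45·k^(0.45−1) = 0.11, so k_gold = (0.45/0.11)^(1/0.55) ≈ 12.9539.
y_gold = 12.9539^0.45 ≈ 3.1665.
c_gold = y_gold − (n+δ)·k_gold = 3.1665 − 0.11·12.9539 ≈ 1.7416.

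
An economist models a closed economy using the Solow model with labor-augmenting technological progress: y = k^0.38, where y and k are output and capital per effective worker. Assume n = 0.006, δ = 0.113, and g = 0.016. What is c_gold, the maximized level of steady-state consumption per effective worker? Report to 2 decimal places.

c_gold ≈ 1.17

Break-even investment rate: n + g + δ = 0.006 + 0.016 + 0.113 = 0.135.
Maximizing c = f(k) − (n+g+δ)·k gives f'(k) = n+g+δ, i.e. 0.38·k^(0.38−1) = 0.135, so k_gold = (0.38/0.135)^(1/0.62) ≈ 5.3079.
y_gold = 5.3079^0.38 ≈ 1.8857.
c_gold = y_gold − (n+g+δ)·k_gold = 1.8857 − 0.135·5.3079 ≈ 1.1691.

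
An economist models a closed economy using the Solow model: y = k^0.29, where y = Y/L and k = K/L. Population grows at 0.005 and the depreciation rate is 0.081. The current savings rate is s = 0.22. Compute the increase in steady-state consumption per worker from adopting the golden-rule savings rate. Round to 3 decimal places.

Break-even investment rate: n + δ = 0.005 + 0.081 = 0.086.
Current steady state (s = 0.22): k* = (0.22/0.086)^(1/0.71) ≈ 3.7544, y* = 3.7544^0.29 ≈ 1.4676, c* = (1−0.22)·1.4676 ≈ 1.1448.
At the golden rule the marginal product of capital equals n+δ: 0.29·k^(0.29−1) = 0.086. Solving, k_gold = (0.29/0.086)^(1/0.71) ≈ 5.5401.
y_gold = 5.5401^0.29 ≈ 1.6429, c_gold = y_gold − 0.086·k_gold ≈ 1.1665.
Gain: Δc = 1.1665 − 1.1448 ≈ 0.0217.

Δc ≈ 0.022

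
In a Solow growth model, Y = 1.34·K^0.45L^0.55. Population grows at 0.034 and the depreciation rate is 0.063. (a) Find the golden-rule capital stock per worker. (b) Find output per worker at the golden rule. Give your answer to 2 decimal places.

The effective depreciation rate is n + δ = 0.034 + 0.063 = 0.097.
Maximizing c = f(k) − (n+δ)·k gives f'(k) = n+δ, i.e. 0.45·1.34·k^(0.45−1) = 0.097, so k_gold = (0.45·1.34/0.097)^(1/0.55) ≈ 27.7211.
y_gold = 1.34·27.7211^0.45 ≈ 5.9754.

(a) k_gold ≈ 27.72; (b) y_gold ≈ 5.98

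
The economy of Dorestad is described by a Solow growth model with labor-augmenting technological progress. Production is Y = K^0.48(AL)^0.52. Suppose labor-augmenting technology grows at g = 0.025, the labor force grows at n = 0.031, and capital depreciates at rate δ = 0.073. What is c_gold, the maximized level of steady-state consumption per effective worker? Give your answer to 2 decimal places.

c_gold ≈ 1.75

The effective depreciation rate is n + g + δ = 0.031 + 0.025 + 0.073 = 0.129.
Setting f'(k) = n+g+δ gives 0.48·k^(0.48−1) = 0.129, hence k_gold = (0.48/0.129)^(1/0.52) ≈ 12.5143.
y_gold = 12.5143^0.48 ≈ 3.3632.
c_gold = y_gold − (n+g+δ)·k_gold = 3.3632 − 0.129·12.5143 ≈ 1.7489.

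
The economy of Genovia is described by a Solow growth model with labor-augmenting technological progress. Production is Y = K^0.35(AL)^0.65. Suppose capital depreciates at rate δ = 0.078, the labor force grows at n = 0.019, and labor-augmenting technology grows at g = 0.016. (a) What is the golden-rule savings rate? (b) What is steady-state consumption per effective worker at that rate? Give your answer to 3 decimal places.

Break-even investment rate: n + g + δ = 0.019 + 0.016 + 0.078 = 0.113.
For Cobb-Douglas, s_gold equals capital's share: s_gold = 0.35.
At the golden rule the marginal product of capital equals n+g+δ: 0.35·k^(0.35−1) = 0.113. Solving, k_gold = (0.35/0.113)^(1/0.65) ≈ 5.6934.
y_gold = 5.6934^0.35 ≈ 1.8381; c_gold = (1−0.35)·y_gold ≈ 1.1948.

(a) s_gold = 0.350; (b) c_gold ≈ 1.195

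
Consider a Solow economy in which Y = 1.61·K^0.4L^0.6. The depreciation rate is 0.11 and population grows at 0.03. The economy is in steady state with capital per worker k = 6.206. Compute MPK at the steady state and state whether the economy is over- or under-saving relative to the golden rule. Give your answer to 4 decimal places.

Capital per worker breaks even when investment replaces (n + δ)·k; here n + δ = 0.14.
MPK = 0.4·1.61·k^(0.4−1) = 0.4·1.61·6.206^(-0.6) ≈ 0.2154.
MPK > 0.14, so the economy is dynamically efficient (under-saving).

under-saving; MPK ≈ 0.2154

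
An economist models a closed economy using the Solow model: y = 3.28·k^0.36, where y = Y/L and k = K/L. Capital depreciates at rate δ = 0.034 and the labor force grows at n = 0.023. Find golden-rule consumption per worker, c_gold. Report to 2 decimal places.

Break-even investment rate: n + δ = 0.023 + 0.034 = 0.057.
At the golden rule the marginal product of capital equals n+δ: 0.36·3.28·k^(0.36−1) = 0.057. Solving, k_gold = (0.36·3.28/0.057)^(1/0.64) ≈ 113.9518.
y_gold = 3.28·113.9518^0.36 ≈ 18.0424.
c_gold = y_gold − (n+δ)·k_gold = 18.0424 − 0.057·113.9518 ≈ 11.5471.

c_gold ≈ 11.55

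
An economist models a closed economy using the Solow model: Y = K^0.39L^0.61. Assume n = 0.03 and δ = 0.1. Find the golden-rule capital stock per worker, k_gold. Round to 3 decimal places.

k_gold ≈ 6.056

n + δ = 0.03 + 0.1 = 0.13.
Maximizing c = f(k) − (n+δ)·k gives f'(k) = n+δ, i.e. 0.39·k^(0.39−1) = 0.13, so k_gold = (0.39/0.13)^(1/0.61) ≈ 6.0557.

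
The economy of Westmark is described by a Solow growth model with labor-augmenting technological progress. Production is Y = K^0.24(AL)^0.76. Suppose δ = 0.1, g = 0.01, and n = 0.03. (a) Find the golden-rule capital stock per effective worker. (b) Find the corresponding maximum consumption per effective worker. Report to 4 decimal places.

The effective depreciation rate is n + g + δ = 0.03 + 0.01 + 0.1 = 0.14.
At the golden rule the marginal product of capital equals n+g+δ: 0.24·k^(0.24−1) = 0.14. Solving, k_gold = (0.24/0.14)^(1/0.76) ≈ 2.0324.
y_gold = 2.0324^0.24 ≈ 1.1856; c_gold = y_gold − 0.14·k_gold ≈ 0.9010.

(a) k_gold ≈ 2.0324; (b) c_gold ≈ 0.9010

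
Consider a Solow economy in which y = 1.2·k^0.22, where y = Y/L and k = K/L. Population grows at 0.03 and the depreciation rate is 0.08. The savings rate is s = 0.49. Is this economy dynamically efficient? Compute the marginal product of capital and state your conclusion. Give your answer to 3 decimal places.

n + δ = 0.03 + 0.08 = 0.11.
Steady-state k*: s·A·k^0.22 = 0.11·k gives k* = (0.49·1.2/0.11)^(1/0.78) ≈ 8.5766.
MPK = 0.22·1.2·8.5766^(-0.78) ≈ 0.0494.
MPK < n+δ = 0.11, so the economy is dynamically inefficient (over-saving).

dynamically inefficient; MPK ≈ 0.049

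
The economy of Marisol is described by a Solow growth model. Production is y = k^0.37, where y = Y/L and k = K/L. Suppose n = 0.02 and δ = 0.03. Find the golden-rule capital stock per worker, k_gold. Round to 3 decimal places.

k_gold ≈ 23.974

The effective depreciation rate is n + δ = 0.02 + 0.03 = 0.05.
Setting f'(k) = n+δ gives 0.37·k^(0.37−1) = 0.05, hence k_gold = (0.37/0.05)^(1/0.63) ≈ 23.9736.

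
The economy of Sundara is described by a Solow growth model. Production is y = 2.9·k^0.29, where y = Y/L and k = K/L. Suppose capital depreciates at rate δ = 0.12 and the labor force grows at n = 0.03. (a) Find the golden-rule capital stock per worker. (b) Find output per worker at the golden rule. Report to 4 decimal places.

(a) k_gold ≈ 11.3374; (b) y_gold ≈ 5.8642

n + δ = 0.03 + 0.12 = 0.15.
At the golden rule the marginal product of capital equals n+δ: 0.29·2.9·k^(0.29−1) = 0.15. Solving, k_gold = (0.29·2.9/0.15)^(1/0.71) ≈ 11.3374.
y_gold = 2.9·11.3374^0.29 ≈ 5.8642.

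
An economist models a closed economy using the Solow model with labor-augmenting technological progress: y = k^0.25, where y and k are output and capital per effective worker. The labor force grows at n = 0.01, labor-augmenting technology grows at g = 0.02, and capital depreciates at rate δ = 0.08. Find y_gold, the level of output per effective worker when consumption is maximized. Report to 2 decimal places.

y_gold ≈ 1.31

The effective depreciation rate is n + g + δ = 0.01 + 0.02 + 0.08 = 0.11.
At the golden rule the marginal product of capital equals n+g+δ: 0.25·k^(0.25−1) = 0.11. Solving, k_gold = (0.25/0.11)^(1/0.75) ≈ 2.9881.
Output: y_gold = k_gold^0.25 = 2.9881^0.25 ≈ 1.3148.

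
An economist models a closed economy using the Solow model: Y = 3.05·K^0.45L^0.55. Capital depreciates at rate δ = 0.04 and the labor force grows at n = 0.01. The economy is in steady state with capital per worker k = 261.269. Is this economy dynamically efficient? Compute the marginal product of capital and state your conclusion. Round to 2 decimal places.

dynamically efficient; MPK ≈ 0.06

Break-even investment rate: n + δ = 0.01 + 0.04 = 0.05.
MPK = 0.45·3.05·k^(0.45−1) = 0.45·3.05·261.269^(-0.55) ≈ 0.0643.
MPK > 0.05, so the economy is dynamically efficient (under-saving).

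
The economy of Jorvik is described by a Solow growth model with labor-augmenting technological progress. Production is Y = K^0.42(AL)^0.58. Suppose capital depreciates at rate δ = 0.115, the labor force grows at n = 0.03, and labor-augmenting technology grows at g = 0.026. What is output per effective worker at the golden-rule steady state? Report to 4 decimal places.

y_gold ≈ 1.9169

Capital per effective worker breaks even when investment replaces (n + g + δ)·k; here n + g + δ = 0.171.
Golden rule sets MPK = n+g+δ: 0.42·k^(0.42−1) = 0.171, so k_gold = (0.42/0.171)^(1/0.58) ≈ 4.7082.
Output: y_gold = k_gold^0.42 = 4.7082^0.42 ≈ 1.9169.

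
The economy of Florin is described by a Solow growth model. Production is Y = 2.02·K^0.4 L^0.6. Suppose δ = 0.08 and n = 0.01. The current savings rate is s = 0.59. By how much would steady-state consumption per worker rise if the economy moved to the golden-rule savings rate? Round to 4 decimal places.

Δc ≈ 0.5997

Capital per worker breaks even when investment replaces (n + δ)·k; here n + δ = 0.09.
Current steady state (s = 0.59): k* = (0.59·2.02/0.09)^(1/0.6) ≈ 74.1199, y* = 2.02·74.1199^0.4 ≈ 11.3064, c* = (1−0.59)·11.3064 ≈ 4.6356.
Maximizing c = f(k) − (n+δ)·k gives f'(k) = n+δ, i.e. 0.4·2.02·k^(0.4−1) = 0.09, so k_gold = (0.4·2.02/0.09)^(1/0.6) ≈ 38.7806.
y_gold = 2.02·38.7806^0.4 ≈ 8.7256, c_gold = y_gold − 0.09·k_gold ≈ 5.2354.
Gain: Δc = 5.2354 − 4.6356 ≈ 0.5997.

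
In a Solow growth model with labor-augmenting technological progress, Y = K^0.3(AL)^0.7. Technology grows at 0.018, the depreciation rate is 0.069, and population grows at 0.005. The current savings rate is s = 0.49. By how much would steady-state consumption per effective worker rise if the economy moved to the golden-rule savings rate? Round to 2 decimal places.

n + g + δ = 0.005 + 0.018 + 0.069 = 0.092.
Current steady state (s = 0.49): k* = (0.49/0.092)^(1/0.7) ≈ 10.9075, y* = 10.9075^0.3 ≈ 2.0479, c* = (1−0.49)·2.0479 ≈ 1.0445.
At the golden rule the marginal product of capital equals n+g+δ: 0.3·k^(0.3−1) = 0.092. Solving, k_gold = (0.3/0.092)^(1/0.7) ≈ 5.4117.
y_gold = 5.4117^0.3 ≈ 1.6596, c_gold = y_gold − 0.092·k_gold ≈ 1.1617.
Gain: Δc = 1.1617 − 1.0445 ≈ 0.1173.

Δc ≈ 0.12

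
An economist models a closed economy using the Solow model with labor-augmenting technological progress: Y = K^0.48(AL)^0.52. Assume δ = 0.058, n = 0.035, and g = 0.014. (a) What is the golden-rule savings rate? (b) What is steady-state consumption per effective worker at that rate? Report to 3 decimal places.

(a) s_gold = 0.480; (b) c_gold ≈ 2.078

n + g + δ = 0.035 + 0.014 + 0.058 = 0.107.
For Cobb-Douglas, s_gold equals capital's share: s_gold = 0.48.
Setting f'(k) = n+g+δ gives 0.48·k^(0.48−1) = 0.107, hence k_gold = (0.48/0.107)^(1/0.52) ≈ 17.9297.
y_gold = 17.9297^0.48 ≈ 3.9968; c_gold = (1−0.48)·y_gold ≈ 2.0783.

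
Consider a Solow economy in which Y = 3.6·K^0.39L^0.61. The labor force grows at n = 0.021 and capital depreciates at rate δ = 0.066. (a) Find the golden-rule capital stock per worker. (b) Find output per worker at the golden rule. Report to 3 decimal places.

(a) k_gold ≈ 95.517; (b) y_gold ≈ 21.308

Break-even investment rate: n + δ = 0.021 + 0.066 = 0.087.
Golden rule sets MPK = n+δ: 0.39·3.6·k^(0.39−1) = 0.087, so k_gold = (0.39·3.6/0.087)^(1/0.61) ≈ 95.5165.
y_gold = 3.6·95.5165^0.39 ≈ 21.3075.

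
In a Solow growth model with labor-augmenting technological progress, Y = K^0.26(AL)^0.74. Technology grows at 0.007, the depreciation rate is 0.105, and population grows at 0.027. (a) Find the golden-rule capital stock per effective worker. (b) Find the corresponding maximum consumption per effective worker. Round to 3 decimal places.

(a) k_gold ≈ 2.331; (b) c_gold ≈ 0.922

n + g + δ = 0.027 + 0.007 + 0.105 = 0.139.
Setting f'(k) = n+g+δ gives 0.26·k^(0.26−1) = 0.139, hence k_gold = (0.26/0.139)^(1/0.74) ≈ 2.3308.
y_gold = 2.3308^0.26 ≈ 1.2461; c_gold = y_gold − 0.139·k_gold ≈ 0.9221.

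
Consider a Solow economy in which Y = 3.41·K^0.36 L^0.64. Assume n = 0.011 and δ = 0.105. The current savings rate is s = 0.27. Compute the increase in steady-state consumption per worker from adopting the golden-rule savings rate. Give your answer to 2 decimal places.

Break-even investment rate: n + δ = 0.011 + 0.105 = 0.116.
Current steady state (s = 0.27): k* = (0.27·3.41/0.116)^(1/0.64) ≈ 25.4518, y* = 3.41·25.4518^0.36 ≈ 10.9349, c* = (1−0.27)·10.9349 ≈ 7.9824.
Maximizing c = f(k) − (n+δ)·k gives f'(k) = n+δ, i.e. 0.36·3.41·k^(0.36−1) = 0.116, so k_gold = (0.36·3.41/0.116)^(1/0.64) ≈ 39.8966.
y_gold = 3.41·39.8966^0.36 ≈ 12.8556, c_gold = y_gold − 0.116·k_gold ≈ 8.2276.
Gain: Δc = 8.2276 − 7.9824 ≈ 0.2451.

Δc ≈ 0.25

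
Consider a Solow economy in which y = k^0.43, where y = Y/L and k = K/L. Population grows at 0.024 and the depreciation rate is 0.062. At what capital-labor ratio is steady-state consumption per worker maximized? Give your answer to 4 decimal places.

k_gold ≈ 16.8369

Break-even investment rate: n + δ = 0.024 + 0.062 = 0.086.
Golden rule sets MPK = n+δ: 0.43·k^(0.43−1) = 0.086, so k_gold = (0.43/0.086)^(1/0.57) ≈ 16.8369.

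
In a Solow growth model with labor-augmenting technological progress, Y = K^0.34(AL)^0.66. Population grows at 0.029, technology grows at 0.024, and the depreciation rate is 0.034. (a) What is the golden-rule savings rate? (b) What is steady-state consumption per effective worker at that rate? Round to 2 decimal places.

Break-even investment rate: n + g + δ = 0.029 + 0.024 + 0.034 = 0.087.
For Cobb-Douglas, s_gold equals capital's share: s_gold = 0.34.
Maximizing c = f(k) − (n+g+δ)·k gives f'(k) = n+g+δ, i.e. 0.34·k^(0.34−1) = 0.087, so k_gold = (0.34/0.087)^(1/0.66) ≈ 7.8869.
y_gold = 7.8869^0.34 ≈ 2.0181; c_gold = (1−0.34)·y_gold ≈ 1.3320.

(a) s_gold = 0.34; (b) c_gold ≈ 1.33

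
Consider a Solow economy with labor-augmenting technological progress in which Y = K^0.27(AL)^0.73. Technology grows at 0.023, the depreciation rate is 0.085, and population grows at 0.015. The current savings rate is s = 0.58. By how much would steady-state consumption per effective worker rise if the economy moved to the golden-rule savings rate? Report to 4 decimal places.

n + g + δ = 0.015 + 0.023 + 0.085 = 0.123.
Current steady state (s = 0.58): k* = (0.58/0.123)^(1/0.73) ≈ 8.3682, y* = 8.3682^0.27 ≈ 1.7746, c* = (1−0.58)·1.7746 ≈ 0.7454.
Setting f'(k) = n+g+δ gives 0.27·k^(0.27−1) = 0.123, hence k_gold = (0.27/0.123)^(1/0.73) ≈ 2.9360.
y_gold = 2.9360^0.27 ≈ 1.3375, c_gold = y_gold − 0.123·k_gold ≈ 0.9764.
Gain: Δc = 0.9764 − 0.7454 ≈ 0.2310.

Δc ≈ 0.2310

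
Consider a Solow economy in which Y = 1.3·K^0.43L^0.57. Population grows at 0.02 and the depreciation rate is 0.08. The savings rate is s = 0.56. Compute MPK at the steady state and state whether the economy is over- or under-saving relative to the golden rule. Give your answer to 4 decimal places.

over-saving; MPK ≈ 0.0768

The effective depreciation rate is n + δ = 0.02 + 0.08 = 0.1.
Steady-state k*: s·A·k^0.43 = 0.1·k gives k* = (0.56·1.3/0.1)^(1/0.57) ≈ 32.5470.
MPK = 0.43·1.3·32.5470^(-0.57) ≈ 0.0768.
MPK < n+δ = 0.1, so the economy is dynamically inefficient (over-saving).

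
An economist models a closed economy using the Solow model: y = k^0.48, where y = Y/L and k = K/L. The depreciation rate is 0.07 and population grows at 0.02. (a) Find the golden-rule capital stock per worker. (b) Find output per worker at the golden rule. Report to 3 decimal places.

Break-even investment rate: n + δ = 0.02 + 0.07 = 0.09.
Maximizing c = f(k) − (n+δ)·k gives f'(k) = n+δ, i.e. 0.48·k^(0.48−1) = 0.09, so k_gold = (0.48/0.09)^(1/0.52) ≈ 25.0077.
y_gold = 25.0077^0.48 ≈ 4.6890.

(a) k_gold ≈ 25.008; (b) y_gold ≈ 4.689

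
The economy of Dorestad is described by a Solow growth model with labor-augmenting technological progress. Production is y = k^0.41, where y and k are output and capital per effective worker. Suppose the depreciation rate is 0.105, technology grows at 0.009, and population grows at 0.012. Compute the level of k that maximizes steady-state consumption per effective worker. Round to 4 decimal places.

n + g + δ = 0.012 + 0.009 + 0.105 = 0.126.
Maximizing c = f(k) − (n+g+δ)·k gives f'(k) = n+g+δ, i.e. 0.41·k^(0.41−1) = 0.126, so k_gold = (0.41/0.126)^(1/0.59) ≈ 7.3875.

k_gold ≈ 7.3875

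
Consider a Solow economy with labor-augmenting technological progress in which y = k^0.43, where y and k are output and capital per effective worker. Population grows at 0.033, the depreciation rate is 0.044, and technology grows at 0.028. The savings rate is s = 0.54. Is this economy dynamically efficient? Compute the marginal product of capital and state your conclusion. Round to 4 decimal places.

n + g + δ = 0.033 + 0.028 + 0.044 = 0.105.
Steady-state k*: s·k^0.43 = 0.105·k gives k* = (0.54/0.105)^(1/0.57) ≈ 17.6900.
MPK = 0.43·17.6900^(-0.57) ≈ 0.0836.
MPK < n+g+δ = 0.105, so the economy is dynamically inefficient (over-saving).

dynamically inefficient; MPK ≈ 0.0836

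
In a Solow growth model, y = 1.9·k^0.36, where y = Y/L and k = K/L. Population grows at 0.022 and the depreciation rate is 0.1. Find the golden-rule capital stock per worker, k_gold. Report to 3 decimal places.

Capital per worker breaks even when investment replaces (n + δ)·k; here n + δ = 0.122.
At the golden rule the marginal product of capital equals n+δ: 0.36·1.9·k^(0.36−1) = 0.122. Solving, k_gold = (0.36·1.9/0.122)^(1/0.64) ≈ 14.7856.

k_gold ≈ 14.786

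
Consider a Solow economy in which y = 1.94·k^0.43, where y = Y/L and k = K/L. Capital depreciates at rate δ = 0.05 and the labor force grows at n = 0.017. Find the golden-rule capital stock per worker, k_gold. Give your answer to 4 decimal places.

n + δ = 0.017 + 0.05 = 0.067.
Setting f'(k) = n+δ gives 0.43·1.94·k^(0.43−1) = 0.067, hence k_gold = (0.43·1.94/0.067)^(1/0.57) ≈ 83.4441.

k_gold ≈ 83.4441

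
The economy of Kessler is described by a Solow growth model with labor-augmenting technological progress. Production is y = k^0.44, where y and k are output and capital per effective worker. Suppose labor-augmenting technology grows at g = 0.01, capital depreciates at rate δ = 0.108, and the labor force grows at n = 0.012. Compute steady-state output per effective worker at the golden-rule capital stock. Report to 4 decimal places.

Capital per effective worker breaks even when investment replaces (n + g + δ)·k; here n + g + δ = 0.13.
Maximizing c = f(k) − (n+g+δ)·k gives f'(k) = n+g+δ, i.e. 0.44·k^(0.44−1) = 0.13, so k_gold = (0.44/0.13)^(1/0.56) ≈ 8.8217.
Output: y_gold = k_gold^0.44 = 8.8217^0.44 ≈ 2.6064.

y_gold ≈ 2.6064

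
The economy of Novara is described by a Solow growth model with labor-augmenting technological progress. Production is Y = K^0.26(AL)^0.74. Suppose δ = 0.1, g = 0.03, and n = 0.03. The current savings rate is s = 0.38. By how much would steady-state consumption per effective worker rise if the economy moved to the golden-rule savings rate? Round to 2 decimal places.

Δc ≈ 0.04

Capital per effective worker breaks even when investment replaces (n + g + δ)·k; here n + g + δ = 0.16.
Current steady state (s = 0.38): k* = (0.38/0.16)^(1/0.74) ≈ 3.2185, y* = 3.2185^0.26 ≈ 1.3552, c* = (1−0.38)·1.3552 ≈ 0.8402.
Golden rule sets MPK = n+g+δ: 0.26·k^(0.26−1) = 0.16, so k_gold = (0.26/0.16)^(1/0.74) ≈ 1.9272.
y_gold = 1.9272^0.26 ≈ 1.1860, c_gold = y_gold − 0.16·k_gold ≈ 0.8776.
Gain: Δc = 0.8776 − 0.8402 ≈ 0.0374.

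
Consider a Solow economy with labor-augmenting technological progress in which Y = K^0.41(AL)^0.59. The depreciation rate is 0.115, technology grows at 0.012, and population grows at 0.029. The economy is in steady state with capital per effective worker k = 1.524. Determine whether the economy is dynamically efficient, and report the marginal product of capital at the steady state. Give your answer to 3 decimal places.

The effective depreciation rate is n + g + δ = 0.029 + 0.012 + 0.115 = 0.156.
MPK = 0.41·k^(0.41−1) = 0.41·1.524^(-0.59) ≈ 0.3198.
MPK > 0.156, so the economy is dynamically efficient (under-saving).

dynamically efficient; MPK ≈ 0.320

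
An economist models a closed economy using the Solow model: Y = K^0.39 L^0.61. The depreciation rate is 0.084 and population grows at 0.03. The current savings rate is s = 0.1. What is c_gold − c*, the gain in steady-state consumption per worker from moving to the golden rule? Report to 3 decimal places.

The effective depreciation rate is n + δ = 0.03 + 0.084 = 0.114.
Current steady state (s = 0.1): k* = (0.1/0.114)^(1/0.61) ≈ 0.8067, y* = 0.8067^0.39 ≈ 0.9196, c* = (1−0.1)·0.9196 ≈ 0.8277.
At the golden rule the marginal product of capital equals n+δ: 0.39·k^(0.39−1) = 0.114. Solving, k_gold = (0.39/0.114)^(1/0.61) ≈ 7.5105.
y_gold = 7.5105^0.39 ≈ 2.1954, c_gold = y_gold − 0.114·k_gold ≈ 1.3392.
Gain: Δc = 1.3392 − 0.8277 ≈ 0.5115.

Δc ≈ 0.512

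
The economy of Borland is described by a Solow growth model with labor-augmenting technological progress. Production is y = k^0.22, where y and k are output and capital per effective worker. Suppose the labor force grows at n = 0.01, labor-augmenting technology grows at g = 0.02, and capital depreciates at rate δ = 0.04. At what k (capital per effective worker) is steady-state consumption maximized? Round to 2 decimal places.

n + g + δ = 0.01 + 0.02 + 0.04 = 0.07.
At the golden rule the marginal product of capital equals n+g+δ: 0.22·k^(0.22−1) = 0.07. Solving, k_gold = (0.22/0.07)^(1/0.78) ≈ 4.3411.

k_gold ≈ 4.34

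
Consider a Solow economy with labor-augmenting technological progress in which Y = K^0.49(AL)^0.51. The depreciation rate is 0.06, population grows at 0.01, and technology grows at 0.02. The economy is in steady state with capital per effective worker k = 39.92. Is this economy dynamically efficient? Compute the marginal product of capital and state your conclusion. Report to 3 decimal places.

dynamically inefficient; MPK ≈ 0.075

n + g + δ = 0.01 + 0.02 + 0.06 = 0.09.
MPK = 0.49·k^(0.49−1) = 0.49·39.92^(-0.51) ≈ 0.0747.
MPK < 0.09, so the economy is dynamically inefficient (over-saving).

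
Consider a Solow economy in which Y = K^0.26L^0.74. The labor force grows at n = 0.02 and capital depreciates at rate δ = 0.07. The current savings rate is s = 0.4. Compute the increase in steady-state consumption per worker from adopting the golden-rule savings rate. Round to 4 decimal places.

Δc ≈ 0.0609

The effective depreciation rate is n + δ = 0.02 + 0.07 = 0.09.
Current steady state (s = 0.4): k* = (0.4/0.09)^(1/0.74) ≈ 7.5064, y* = 7.5064^0.26 ≈ 1.6889, c* = (1−0.4)·1.6889 ≈ 1.0134.
Maximizing c = f(k) − (n+δ)·k gives f'(k) = n+δ, i.e. 0.26·k^(0.26−1) = 0.09, so k_gold = (0.26/0.09)^(1/0.74) ≈ 4.1938.
y_gold = 4.1938^0.26 ≈ 1.4517, c_gold = y_gold − 0.09·k_gold ≈ 1.0743.
Gain: Δc = 1.0743 − 1.0134 ≈ 0.0609.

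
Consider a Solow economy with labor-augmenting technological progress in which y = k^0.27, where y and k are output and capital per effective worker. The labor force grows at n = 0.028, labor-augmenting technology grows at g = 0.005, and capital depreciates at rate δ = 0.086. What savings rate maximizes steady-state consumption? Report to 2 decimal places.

s_gold = 0.27

Break-even investment rate: n + g + δ = 0.028 + 0.005 + 0.086 = 0.119.
At the golden rule MPK = n+g+δ, and in any Cobb-Douglas steady state s = (n+g+δ)·k/y = MPK·k/y = capital's share 0.27.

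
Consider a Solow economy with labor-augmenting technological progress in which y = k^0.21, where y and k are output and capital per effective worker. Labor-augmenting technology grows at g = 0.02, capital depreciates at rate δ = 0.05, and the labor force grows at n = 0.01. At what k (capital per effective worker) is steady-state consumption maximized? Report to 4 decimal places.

Capital per effective worker breaks even when investment replaces (n + g + δ)·k; here n + g + δ = 0.08.
Maximizing c = f(k) − (n+g+δ)·k gives f'(k) = n+g+δ, i.e. 0.21·k^(0.21−1) = 0.08, so k_gold = (0.21/0.08)^(1/0.79) ≈ 3.3927.

k_gold ≈ 3.3927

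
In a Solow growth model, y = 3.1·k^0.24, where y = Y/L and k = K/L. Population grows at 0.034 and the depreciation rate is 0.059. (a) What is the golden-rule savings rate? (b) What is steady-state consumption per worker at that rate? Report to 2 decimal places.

(a) s_gold = 0.24; (b) c_gold ≈ 4.54

The effective depreciation rate is n + δ = 0.034 + 0.059 = 0.093.
For Cobb-Douglas, s_gold equals capital's share: s_gold = 0.24.
At the golden rule the marginal product of capital equals n+δ: 0.24·3.1·k^(0.24−1) = 0.093. Solving, k_gold = (0.24·3.1/0.093)^(1/0.76) ≈ 15.4268.
y_gold = 3.1·15.4268^0.24 ≈ 5.9779; c_gold = (1−0.24)·y_gold ≈ 4.5432.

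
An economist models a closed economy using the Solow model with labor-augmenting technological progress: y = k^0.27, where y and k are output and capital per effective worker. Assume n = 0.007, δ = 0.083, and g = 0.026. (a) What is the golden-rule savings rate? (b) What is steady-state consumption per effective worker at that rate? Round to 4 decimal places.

(a) s_gold = 0.2700; (b) c_gold ≈ 0.9978

Break-even investment rate: n + g + δ = 0.007 + 0.026 + 0.083 = 0.116.
For Cobb-Douglas, s_gold equals capital's share: s_gold = 0.27.
Setting f'(k) = n+g+δ gives 0.27·k^(0.27−1) = 0.116, hence k_gold = (0.27/0.116)^(1/0.73) ≈ 3.1813.
y_gold = 3.1813^0.27 ≈ 1.3668; c_gold = (1−0.27)·y_gold ≈ 0.9978.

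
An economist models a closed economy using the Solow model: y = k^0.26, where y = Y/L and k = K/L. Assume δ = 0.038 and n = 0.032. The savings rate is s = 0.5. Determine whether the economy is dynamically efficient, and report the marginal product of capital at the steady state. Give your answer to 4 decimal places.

dynamically inefficient; MPK ≈ 0.0364

n + δ = 0.032 + 0.038 = 0.07.
Steady-state k*: s·k^0.26 = 0.07·k gives k* = (0.5/0.07)^(1/0.74) ≈ 14.2522.
MPK = 0.26·14.2522^(-0.74) ≈ 0.0364.
MPK < n+δ = 0.07, so the economy is dynamically inefficient (over-saving).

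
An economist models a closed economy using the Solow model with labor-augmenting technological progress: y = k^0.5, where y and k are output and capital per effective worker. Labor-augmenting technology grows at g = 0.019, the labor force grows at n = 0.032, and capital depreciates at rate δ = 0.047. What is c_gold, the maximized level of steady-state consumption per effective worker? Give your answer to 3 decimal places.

Capital per effective worker breaks even when investment replaces (n + g + δ)·k; here n + g + δ = 0.098.
At the golden rule the marginal product of capital equals n+g+δ: 0.5·k^(0.5−1) = 0.098. Solving, k_gold = (0.5/0.098)^(1/0.5) ≈ 26.0308.
y_gold = 26.0308^0.5 ≈ 5.1020.
c_gold = y_gold − (n+g+δ)·k_gold = 5.1020 − 0.098·26.0308 ≈ 2.5510.

c_gold ≈ 2.551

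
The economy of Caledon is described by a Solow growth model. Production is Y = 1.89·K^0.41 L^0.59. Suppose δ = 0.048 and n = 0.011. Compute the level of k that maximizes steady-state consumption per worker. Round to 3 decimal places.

The effective depreciation rate is n + δ = 0.011 + 0.048 = 0.059.
At the golden rule the marginal product of capital equals n+δ: 0.41·1.89·k^(0.41−1) = 0.059. Solving, k_gold = (0.41·1.89/0.059)^(1/0.59) ≈ 78.6289.

k_gold ≈ 78.629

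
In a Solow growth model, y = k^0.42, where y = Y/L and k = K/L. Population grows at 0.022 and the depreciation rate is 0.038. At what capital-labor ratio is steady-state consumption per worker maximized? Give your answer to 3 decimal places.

k_gold ≈ 28.646

n + δ = 0.022 + 0.038 = 0.06.
Maximizing c = f(k) − (n+δ)·k gives f'(k) = n+δ, i.e. 0.42·k^(0.42−1) = 0.06, so k_gold = (0.42/0.06)^(1/0.58) ≈ 28.6461.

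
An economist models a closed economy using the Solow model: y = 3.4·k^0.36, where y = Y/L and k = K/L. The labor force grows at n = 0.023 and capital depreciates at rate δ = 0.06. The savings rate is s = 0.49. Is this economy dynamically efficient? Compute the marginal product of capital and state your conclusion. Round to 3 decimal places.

Break-even investment rate: n + δ = 0.023 + 0.06 = 0.083.
Steady-state k*: s·A·k^0.36 = 0.083·k gives k* = (0.49·3.4/0.083)^(1/0.64) ≈ 108.4695.
MPK = 0.36·3.4·108.4695^(-0.64) ≈ 0.0610.
MPK < n+δ = 0.083, so the economy is dynamically inefficient (over-saving).

dynamically inefficient; MPK ≈ 0.061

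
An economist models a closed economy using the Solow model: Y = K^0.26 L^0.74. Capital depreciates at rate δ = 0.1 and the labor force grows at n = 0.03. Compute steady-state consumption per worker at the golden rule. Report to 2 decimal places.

c_gold ≈ 0.94

Break-even investment rate: n + δ = 0.03 + 0.1 = 0.13.
Setting f'(k) = n+δ gives 0.26·k^(0.26−1) = 0.13, hence k_gold = (0.26/0.13)^(1/0.74) ≈ 2.5515.
y_gold = 2.5515^0.26 ≈ 1.2758.
c_gold = y_gold − (n+δ)·k_gold = 1.2758 − 0.13·2.5515 ≈ 0.9441.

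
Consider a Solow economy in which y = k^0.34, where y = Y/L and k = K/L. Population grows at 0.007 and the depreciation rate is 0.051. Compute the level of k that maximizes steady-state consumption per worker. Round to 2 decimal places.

The effective depreciation rate is n + δ = 0.007 + 0.051 = 0.058.
Golden rule sets MPK = n+δ: 0.34·k^(0.34−1) = 0.058, so k_gold = (0.34/0.058)^(1/0.66) ≈ 14.5785.

k_gold ≈ 14.58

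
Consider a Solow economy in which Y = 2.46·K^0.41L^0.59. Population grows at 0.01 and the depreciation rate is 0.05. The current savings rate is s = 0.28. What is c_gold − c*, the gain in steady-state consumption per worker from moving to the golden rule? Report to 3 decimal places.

Δc ≈ 0.658

n + δ = 0.01 + 0.05 = 0.06.
Current steady state (s = 0.28): k* = (0.28·2.46/0.06)^(1/0.59) ≈ 62.5910, y* = 2.46·62.5910^0.41 ≈ 13.4124, c* = (1−0.28)·13.4124 ≈ 9.6569.
At the golden rule the marginal product of capital equals n+δ: 0.41·2.46·k^(0.41−1) = 0.06. Solving, k_gold = (0.41·2.46/0.06)^(1/0.59) ≈ 119.4630.
y_gold = 2.46·119.4630^0.41 ≈ 17.4824, c_gold = y_gold − 0.06·k_gold ≈ 10.3146.
Gain: Δc = 10.3146 − 9.6569 ≈ 0.6577.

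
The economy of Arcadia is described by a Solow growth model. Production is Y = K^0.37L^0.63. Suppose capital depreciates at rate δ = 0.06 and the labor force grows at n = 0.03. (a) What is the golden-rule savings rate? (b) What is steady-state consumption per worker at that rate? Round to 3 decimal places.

Capital per worker breaks even when investment replaces (n + δ)·k; here n + δ = 0.09.
For Cobb-Douglas, s_gold equals capital's share: s_gold = 0.37.
Maximizing c = f(k) − (n+δ)·k gives f'(k) = n+δ, i.e. 0.37·k^(0.37−1) = 0.09, so k_gold = (0.37/0.09)^(1/0.63) ≈ 9.4306.
y_gold = 9.4306^0.37 ≈ 2.2939; c_gold = (1−0.37)·y_gold ≈ 1.4452.

(a) s_gold = 0.370; (b) c_gold ≈ 1.445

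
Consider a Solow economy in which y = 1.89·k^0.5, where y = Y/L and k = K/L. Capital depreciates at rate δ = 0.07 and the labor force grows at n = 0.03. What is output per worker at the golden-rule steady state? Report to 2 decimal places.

y_gold ≈ 17.86

Capital per worker breaks even when investment replaces (n + δ)·k; here n + δ = 0.1.
Maximizing c = f(k) − (n+δ)·k gives f'(k) = n+δ, i.e. 0.5·1.89·k^(0.5−1) = 0.1, so k_gold = (0.5·1.89/0.1)^(1/0.5) ≈ 89.3025.
Output: y_gold = 1.89·k_gold^0.5 = 1.89·89.3025^0.5 ≈ 17.8605.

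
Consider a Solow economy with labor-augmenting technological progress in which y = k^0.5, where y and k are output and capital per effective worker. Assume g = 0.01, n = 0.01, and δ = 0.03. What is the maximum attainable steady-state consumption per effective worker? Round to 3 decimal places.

c_gold ≈ 5.000

Capital per effective worker breaks even when investment replaces (n + g + δ)·k; here n + g + δ = 0.05.
At the golden rule the marginal product of capital equals n+g+δ: 0.5·k^(0.5−1) = 0.05. Solving, k_gold = (0.5/0.05)^(1/0.5) ≈ 100.0000.
y_gold = 100.0000^0.5 ≈ 10.0000.
c_gold = y_gold − (n+g+δ)·k_gold = 10.0000 − 0.05·100.0000 ≈ 5.0000.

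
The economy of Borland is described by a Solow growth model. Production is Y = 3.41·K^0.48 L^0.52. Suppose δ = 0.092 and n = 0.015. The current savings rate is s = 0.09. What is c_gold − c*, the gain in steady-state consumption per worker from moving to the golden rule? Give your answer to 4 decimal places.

Δc ≈ 13.7836

The effective depreciation rate is n + δ = 0.015 + 0.092 = 0.107.
Current steady state (s = 0.09): k* = (0.09·3.41/0.107)^(1/0.52) ≈ 7.5862, y* = 3.41·7.5862^0.48 ≈ 9.0192, c* = (1−0.09)·9.0192 ≈ 8.2074.
Maximizing c = f(k) − (n+δ)·k gives f'(k) = n+δ, i.e. 0.48·3.41·k^(0.48−1) = 0.107, so k_gold = (0.48·3.41/0.107)^(1/0.52) ≈ 189.7141.
y_gold = 3.41·189.7141^0.48 ≈ 42.2904, c_gold = y_gold − 0.107·k_gold ≈ 21.9910.
Gain: Δc = 21.9910 − 8.2074 ≈ 13.7836.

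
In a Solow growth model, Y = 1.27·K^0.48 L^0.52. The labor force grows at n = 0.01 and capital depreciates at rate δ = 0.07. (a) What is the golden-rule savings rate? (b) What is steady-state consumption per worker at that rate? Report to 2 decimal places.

(a) s_gold = 0.48; (b) c_gold ≈ 4.30

Capital per worker breaks even when investment replaces (n + δ)·k; here n + δ = 0.08.
For Cobb-Douglas, s_gold equals capital's share: s_gold = 0.48.
Golden rule sets MPK = n+δ: 0.48·1.27·k^(0.48−1) = 0.08, so k_gold = (0.48·1.27/0.08)^(1/0.52) ≈ 49.6669.
y_gold = 1.27·49.6669^0.48 ≈ 8.2778; c_gold = (1−0.48)·y_gold ≈ 4.3045.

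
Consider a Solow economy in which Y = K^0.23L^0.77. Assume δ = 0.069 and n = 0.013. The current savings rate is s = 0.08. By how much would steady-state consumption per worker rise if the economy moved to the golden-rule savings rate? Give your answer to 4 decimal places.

n + δ = 0.013 + 0.069 = 0.082.
Current steady state (s = 0.08): k* = (0.08/0.082)^(1/0.77) ≈ 0.9684, y* = 0.9684^0.23 ≈ 0.9927, c* = (1−0.08)·0.9927 ≈ 0.9132.
Golden rule sets MPK = n+δ: 0.23·k^(0.23−1) = 0.082, so k_gold = (0.23/0.082)^(1/0.77) ≈ 3.8169.
y_gold = 3.8169^0.23 ≈ 1.3608, c_gold = y_gold − 0.082·k_gold ≈ 1.0478.
Gain: Δc = 1.0478 − 0.9132 ≈ 0.1346.

Δc ≈ 0.1346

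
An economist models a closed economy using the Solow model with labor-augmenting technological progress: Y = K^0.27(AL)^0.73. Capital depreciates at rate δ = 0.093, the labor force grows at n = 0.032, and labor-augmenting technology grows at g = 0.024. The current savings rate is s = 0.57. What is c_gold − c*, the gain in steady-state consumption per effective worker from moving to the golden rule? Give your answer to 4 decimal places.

Δc ≈ 0.2032

Capital per effective worker breaks even when investment replaces (n + g + δ)·k; here n + g + δ = 0.149.
Current steady state (s = 0.57): k* = (0.57/0.149)^(1/0.73) ≈ 6.2835, y* = 6.2835^0.27 ≈ 1.6425, c* = (1−0.57)·1.6425 ≈ 0.7063.
Golden rule sets MPK = n+g+δ: 0.27·k^(0.27−1) = 0.149, so k_gold = (0.27/0.149)^(1/0.73) ≈ 2.2577.
y_gold = 2.2577^0.27 ≈ 1.2459, c_gold = y_gold − 0.149·k_gold ≈ 0.9095.
Gain: Δc = 0.9095 − 0.7063 ≈ 0.2032.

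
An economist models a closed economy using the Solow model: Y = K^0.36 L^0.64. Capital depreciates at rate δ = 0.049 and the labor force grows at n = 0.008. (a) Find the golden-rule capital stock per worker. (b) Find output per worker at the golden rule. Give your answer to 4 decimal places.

(a) k_gold ≈ 17.8102; (b) y_gold ≈ 2.8199

The effective depreciation rate is n + δ = 0.008 + 0.049 = 0.057.
Setting f'(k) = n+δ gives 0.36·k^(0.36−1) = 0.057, hence k_gold = (0.36/0.057)^(1/0.64) ≈ 17.8102.
y_gold = 17.8102^0.36 ≈ 2.8199.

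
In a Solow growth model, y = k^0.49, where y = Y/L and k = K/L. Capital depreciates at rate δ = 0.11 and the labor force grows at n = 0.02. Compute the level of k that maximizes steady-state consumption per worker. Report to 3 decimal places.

Capital per worker breaks even when investment replaces (n + δ)·k; here n + δ = 0.13.
Maximizing c = f(k) − (n+δ)·k gives f'(k) = n+δ, i.e. 0.49·k^(0.49−1) = 0.13, so k_gold = (0.49/0.13)^(1/0.51) ≈ 13.4868.

k_gold ≈ 13.487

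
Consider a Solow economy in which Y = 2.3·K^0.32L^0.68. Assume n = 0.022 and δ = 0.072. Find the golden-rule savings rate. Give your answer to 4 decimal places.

The effective depreciation rate is n + δ = 0.022 + 0.072 = 0.094.
At the golden rule MPK = n+δ, and in any Cobb-Douglas steady state s = (n+δ)·k/y = MPK·k/y = capital's share 0.32.

s_gold = 0.3200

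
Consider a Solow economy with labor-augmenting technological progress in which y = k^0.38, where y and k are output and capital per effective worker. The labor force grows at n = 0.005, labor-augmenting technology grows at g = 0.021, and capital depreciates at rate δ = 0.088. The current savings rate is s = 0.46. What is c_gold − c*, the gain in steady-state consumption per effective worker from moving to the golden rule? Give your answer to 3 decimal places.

n + g + δ = 0.005 + 0.021 + 0.088 = 0.114.
Current steady state (s = 0.46): k* = (0.46/0.114)^(1/0.62) ≈ 9.4882, y* = 9.4882^0.38 ≈ 2.3514, c* = (1−0.46)·2.3514 ≈ 1.2698.
At the golden rule the marginal product of capital equals n+g+δ: 0.38·k^(0.38−1) = 0.114. Solving, k_gold = (0.38/0.114)^(1/0.62) ≈ 6.9719.
y_gold = 6.9719^0.38 ≈ 2.0916, c_gold = y_gold − 0.114·k_gold ≈ 1.2968.
Gain: Δc = 1.2968 − 1.2698 ≈ 0.0270.

Δc ≈ 0.027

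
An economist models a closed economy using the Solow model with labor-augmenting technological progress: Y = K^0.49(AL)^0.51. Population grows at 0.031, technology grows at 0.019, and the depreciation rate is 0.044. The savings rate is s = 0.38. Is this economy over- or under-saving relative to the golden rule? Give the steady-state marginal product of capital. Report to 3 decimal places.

under-saving; MPK ≈ 0.121

n + g + δ = 0.031 + 0.019 + 0.044 = 0.094.
Steady-state k*: s·k^0.49 = 0.094·k gives k* = (0.38/0.094)^(1/0.51) ≈ 15.4711.
MPK = 0.49·15.4711^(-0.51) ≈ 0.1212.
MPK > n+g+δ = 0.094, so the economy is dynamically efficient (under-saving).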